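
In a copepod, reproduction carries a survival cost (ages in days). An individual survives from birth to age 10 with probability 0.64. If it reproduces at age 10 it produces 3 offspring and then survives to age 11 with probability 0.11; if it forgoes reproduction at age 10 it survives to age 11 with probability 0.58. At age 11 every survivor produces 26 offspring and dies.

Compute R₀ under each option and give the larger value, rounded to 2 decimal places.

9.65

breed at age 10: R₀ = 0.64 × (3 + 0.11 × 26) = 0.64 × 5.8600 = 3.7504
delay to age 11: R₀ = 0.64 × (0.58 × 26) = 0.64 × 15.0800 = 9.6512
Higher: delay to age 11 (9.6512).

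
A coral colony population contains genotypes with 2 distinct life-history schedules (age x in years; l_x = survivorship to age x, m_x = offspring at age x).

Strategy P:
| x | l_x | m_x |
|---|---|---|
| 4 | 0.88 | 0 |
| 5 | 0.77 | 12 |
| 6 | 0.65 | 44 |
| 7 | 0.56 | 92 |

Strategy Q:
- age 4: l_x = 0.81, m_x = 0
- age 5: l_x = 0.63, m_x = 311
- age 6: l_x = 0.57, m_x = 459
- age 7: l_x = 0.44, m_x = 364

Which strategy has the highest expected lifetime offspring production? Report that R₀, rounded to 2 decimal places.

Strategy P: R₀ = 0.88×0 + 0.77×12 + 0.65×44 + 0.56×92 = 89.3600
Strategy Q: R₀ = 0.81×0 + 0.63×311 + 0.57×459 + 0.44×364 = 617.7200
Highest R₀: strategy Q with 617.7200.

617.72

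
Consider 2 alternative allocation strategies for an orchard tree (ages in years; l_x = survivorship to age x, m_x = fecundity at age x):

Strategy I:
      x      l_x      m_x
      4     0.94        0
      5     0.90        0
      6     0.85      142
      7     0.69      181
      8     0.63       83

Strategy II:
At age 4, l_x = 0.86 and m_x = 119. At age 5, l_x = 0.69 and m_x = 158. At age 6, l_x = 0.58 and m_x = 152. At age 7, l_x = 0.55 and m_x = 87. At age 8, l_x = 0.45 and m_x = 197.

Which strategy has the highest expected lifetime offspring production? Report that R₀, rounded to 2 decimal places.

436.02

Strategy I: R₀ = 0.94×0 + 0.90×0 + 0.85×142 + 0.69×181 + 0.63×83 = 297.8800
Strategy II: R₀ = 0.86×119 + 0.69×158 + 0.58×152 + 0.55×87 + 0.45×197 = 436.0200
Highest R₀: strategy II with 436.0200.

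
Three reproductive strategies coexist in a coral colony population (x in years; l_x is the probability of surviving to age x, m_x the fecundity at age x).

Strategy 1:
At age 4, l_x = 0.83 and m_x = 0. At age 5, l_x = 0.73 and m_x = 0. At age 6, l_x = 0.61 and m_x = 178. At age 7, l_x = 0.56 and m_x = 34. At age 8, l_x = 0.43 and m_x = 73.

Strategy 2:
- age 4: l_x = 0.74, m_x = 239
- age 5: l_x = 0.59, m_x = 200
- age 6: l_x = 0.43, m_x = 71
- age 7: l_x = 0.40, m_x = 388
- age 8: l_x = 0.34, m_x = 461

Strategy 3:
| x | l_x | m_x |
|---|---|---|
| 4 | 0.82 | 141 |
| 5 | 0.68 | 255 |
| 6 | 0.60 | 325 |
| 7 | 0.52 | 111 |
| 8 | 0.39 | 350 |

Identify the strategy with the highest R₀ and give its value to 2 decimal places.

678.24

Strategy 1: R₀ = 0.83×0 + 0.73×0 + 0.61×178 + 0.56×34 + 0.43×73 = 159.0100
Strategy 2: R₀ = 0.74×239 + 0.59×200 + 0.43×71 + 0.40×388 + 0.34×461 = 637.3300
Strategy 3: R₀ = 0.82×141 + 0.68×255 + 0.60×325 + 0.52×111 + 0.39×350 = 678.2400
Highest R₀: strategy 3 with 678.2400.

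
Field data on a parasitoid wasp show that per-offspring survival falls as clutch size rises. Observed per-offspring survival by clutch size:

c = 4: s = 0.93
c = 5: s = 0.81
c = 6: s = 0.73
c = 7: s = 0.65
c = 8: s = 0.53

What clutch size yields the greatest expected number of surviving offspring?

Expected surviving offspring = c × s(c):
  c=4: 4 × 0.93 = 3.720
  c=5: 5 × 0.81 = 4.050
  c=6: 6 × 0.73 = 4.380
  c=7: 7 × 0.65 = 4.550
  c=8: 8 × 0.53 = 4.240
Maximum at c = 7 (4.550 surviving offspring).

7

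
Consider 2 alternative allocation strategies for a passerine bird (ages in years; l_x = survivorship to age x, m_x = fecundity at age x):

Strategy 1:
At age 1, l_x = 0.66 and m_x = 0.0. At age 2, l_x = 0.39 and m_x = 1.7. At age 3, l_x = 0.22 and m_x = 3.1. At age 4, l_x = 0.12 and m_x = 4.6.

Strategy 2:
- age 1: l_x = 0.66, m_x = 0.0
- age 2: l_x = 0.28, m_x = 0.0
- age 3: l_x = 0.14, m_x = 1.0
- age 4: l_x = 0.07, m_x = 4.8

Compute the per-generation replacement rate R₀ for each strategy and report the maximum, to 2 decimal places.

1.90

Strategy 1: R₀ = 0.66×0.0 + 0.39×1.7 + 0.22×3.1 + 0.12×4.6 = 1.8970
Strategy 2: R₀ = 0.66×0.0 + 0.28×0.0 + 0.14×1.0 + 0.07×4.8 = 0.4760
Highest R₀: strategy 1 with 1.8970.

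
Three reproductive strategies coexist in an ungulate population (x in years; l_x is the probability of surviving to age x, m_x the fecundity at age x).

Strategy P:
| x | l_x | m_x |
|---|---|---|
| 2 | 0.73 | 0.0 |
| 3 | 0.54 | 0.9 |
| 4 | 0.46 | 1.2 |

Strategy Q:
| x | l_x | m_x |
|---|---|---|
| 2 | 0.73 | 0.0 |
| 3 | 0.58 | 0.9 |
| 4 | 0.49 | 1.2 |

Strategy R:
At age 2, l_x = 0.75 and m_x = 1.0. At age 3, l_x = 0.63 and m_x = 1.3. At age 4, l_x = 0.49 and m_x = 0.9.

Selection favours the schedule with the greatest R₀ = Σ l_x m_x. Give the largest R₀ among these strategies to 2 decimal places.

2.01

Strategy P: R₀ = 0.73×0.0 + 0.54×0.9 + 0.46×1.2 = 1.0380
Strategy Q: R₀ = 0.73×0.0 + 0.58×0.9 + 0.49×1.2 = 1.1100
Strategy R: R₀ = 0.75×1.0 + 0.63×1.3 + 0.49×0.9 = 2.0100
Highest R₀: strategy R with 2.0100.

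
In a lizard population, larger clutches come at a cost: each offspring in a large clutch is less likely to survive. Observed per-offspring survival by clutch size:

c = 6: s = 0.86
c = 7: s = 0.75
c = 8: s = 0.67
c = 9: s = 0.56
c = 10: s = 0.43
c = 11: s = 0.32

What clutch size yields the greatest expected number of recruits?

Expected recruits = c × s(c):
  c=6: 6 × 0.86 = 5.160
  c=7: 7 × 0.75 = 5.250
  c=8: 8 × 0.67 = 5.360
  c=9: 9 × 0.56 = 5.040
  c=10: 10 × 0.43 = 4.300
  c=11: 11 × 0.32 = 3.520
Maximum at c = 8 (5.360 recruits).

8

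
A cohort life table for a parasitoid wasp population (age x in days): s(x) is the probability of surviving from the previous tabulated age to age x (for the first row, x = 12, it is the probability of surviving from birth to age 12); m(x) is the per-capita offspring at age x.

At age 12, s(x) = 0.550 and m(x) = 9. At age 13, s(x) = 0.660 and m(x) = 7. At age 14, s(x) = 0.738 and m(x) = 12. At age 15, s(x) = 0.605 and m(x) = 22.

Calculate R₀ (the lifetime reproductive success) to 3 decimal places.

Survivorship from birth: l_x = s_12·s_13·…·s_x.
  l_12 = 0.55000
  l_13 = 0.36300
  l_14 = 0.26789
  l_15 = 0.16208
R₀ = Σ l_x m(x):
  age 12: 0.55000 × 9 = 4.9500
  age 13: 0.36300 × 7 = 2.5410
  age 14: 0.26789 × 12 = 3.2147
  age 15: 0.16208 × 22 = 3.5658
R₀ = 4.9500 + 2.5410 + 3.2147 + 3.5658 = 14.2714

14.271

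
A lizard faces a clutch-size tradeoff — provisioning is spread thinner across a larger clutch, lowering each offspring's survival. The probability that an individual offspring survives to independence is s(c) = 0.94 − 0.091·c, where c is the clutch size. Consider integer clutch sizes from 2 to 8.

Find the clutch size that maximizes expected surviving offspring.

Expected surviving offspring = c × s(c):
  c=2: 2 × 0.758 = 1.516
  c=3: 3 × 0.667 = 2.001
  c=4: 4 × 0.576 = 2.304
  c=5: 5 × 0.485 = 2.425
  c=6: 6 × 0.394 = 2.364
  c=7: 7 × 0.303 = 2.121
  c=8: 8 × 0.212 = 1.696
Maximum at c = 5 (2.425 surviving offspring).

5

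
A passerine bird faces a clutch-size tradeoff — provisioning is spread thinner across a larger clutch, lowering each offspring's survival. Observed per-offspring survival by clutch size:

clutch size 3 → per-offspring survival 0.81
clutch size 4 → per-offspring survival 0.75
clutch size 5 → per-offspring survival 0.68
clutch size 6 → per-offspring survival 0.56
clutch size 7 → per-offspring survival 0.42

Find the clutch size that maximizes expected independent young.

5

Expected independent young = c × s(c):
  c=3: 3 × 0.81 = 2.430
  c=4: 4 × 0.75 = 3.000
  c=5: 5 × 0.68 = 3.400
  c=6: 6 × 0.56 = 3.360
  c=7: 7 × 0.42 = 2.940
Maximum at c = 5 (3.400 independent young).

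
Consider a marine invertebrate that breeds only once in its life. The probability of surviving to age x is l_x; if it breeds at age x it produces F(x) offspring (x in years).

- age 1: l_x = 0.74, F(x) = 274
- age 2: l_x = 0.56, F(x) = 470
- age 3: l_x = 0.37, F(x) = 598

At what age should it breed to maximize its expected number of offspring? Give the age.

Expected offspring if breeding at age x = l_x × F(x):
  age 1: 0.74 × 274 = 202.760
  age 2: 0.56 × 470 = 263.200
  age 3: 0.37 × 598 = 221.260
Maximum at age 2 (263.200).

2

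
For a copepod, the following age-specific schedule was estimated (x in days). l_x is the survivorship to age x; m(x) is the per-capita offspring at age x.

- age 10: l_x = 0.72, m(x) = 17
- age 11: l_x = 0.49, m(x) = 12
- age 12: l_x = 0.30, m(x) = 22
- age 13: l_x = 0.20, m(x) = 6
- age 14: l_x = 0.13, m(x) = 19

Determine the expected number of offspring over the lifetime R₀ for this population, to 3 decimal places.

28.390

R₀ = Σ l_x m(x):
  age 10: 0.72 × 17 = 12.2400
  age 11: 0.49 × 12 = 5.8800
  age 12: 0.30 × 22 = 6.6000
  age 13: 0.20 × 6 = 1.2000
  age 14: 0.13 × 19 = 2.4700
R₀ = 12.2400 + 5.8800 + 6.6000 + 1.2000 + 2.4700 = 28.3900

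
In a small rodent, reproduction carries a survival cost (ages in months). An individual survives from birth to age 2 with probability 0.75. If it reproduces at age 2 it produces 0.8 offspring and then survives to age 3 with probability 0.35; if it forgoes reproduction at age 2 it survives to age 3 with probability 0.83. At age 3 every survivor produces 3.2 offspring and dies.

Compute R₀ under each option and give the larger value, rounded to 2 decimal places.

breed at age 2: R₀ = 0.75 × (0.8 + 0.35 × 3.2) = 0.75 × 1.9200 = 1.4400
delay to age 3: R₀ = 0.75 × (0.83 × 3.2) = 0.75 × 2.6560 = 1.9920
Higher: delay to age 3 (1.9920).

1.99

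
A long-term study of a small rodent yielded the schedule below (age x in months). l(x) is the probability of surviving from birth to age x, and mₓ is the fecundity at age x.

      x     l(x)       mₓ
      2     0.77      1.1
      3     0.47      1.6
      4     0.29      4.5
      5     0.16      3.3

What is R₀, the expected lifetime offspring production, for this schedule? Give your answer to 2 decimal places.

3.43

R₀ = Σ l(x) mₓ:
  age 2: 0.77 × 1.1 = 0.8470
  age 3: 0.47 × 1.6 = 0.7520
  age 4: 0.29 × 4.5 = 1.3050
  age 5: 0.16 × 3.3 = 0.5280
R₀ = 0.8470 + 0.7520 + 1.3050 + 0.5280 = 3.4320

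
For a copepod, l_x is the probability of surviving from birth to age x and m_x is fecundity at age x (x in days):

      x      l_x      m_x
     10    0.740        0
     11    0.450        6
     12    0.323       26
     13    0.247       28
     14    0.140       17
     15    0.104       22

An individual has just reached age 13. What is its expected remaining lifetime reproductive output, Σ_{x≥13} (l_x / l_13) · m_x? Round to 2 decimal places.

46.90

l_13 = 0.247. Conditional survival from age 13 to x is l_x / l_13.
  x=13: (0.247/0.247) × 28 = 28.0000
  x=14: (0.140/0.247) × 17 = 9.6356
  x=15: (0.104/0.247) × 22 = 9.2632
Sum = 28.0000 + 9.6356 + 9.2632 = 46.8988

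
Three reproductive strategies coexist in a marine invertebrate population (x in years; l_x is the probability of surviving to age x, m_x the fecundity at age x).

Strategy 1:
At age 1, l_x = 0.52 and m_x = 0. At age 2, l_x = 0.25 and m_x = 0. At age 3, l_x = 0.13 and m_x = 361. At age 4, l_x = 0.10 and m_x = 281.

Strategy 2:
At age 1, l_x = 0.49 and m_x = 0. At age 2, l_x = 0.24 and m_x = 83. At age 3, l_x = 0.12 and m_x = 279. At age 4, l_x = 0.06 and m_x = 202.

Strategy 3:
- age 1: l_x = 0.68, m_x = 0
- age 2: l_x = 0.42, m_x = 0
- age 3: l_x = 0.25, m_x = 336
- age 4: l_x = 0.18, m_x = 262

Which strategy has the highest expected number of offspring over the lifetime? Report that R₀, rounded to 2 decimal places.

131.16

Strategy 1: R₀ = 0.52×0 + 0.25×0 + 0.13×361 + 0.10×281 = 75.0300
Strategy 2: R₀ = 0.49×0 + 0.24×83 + 0.12×279 + 0.06×202 = 65.5200
Strategy 3: R₀ = 0.68×0 + 0.42×0 + 0.25×336 + 0.18×262 = 131.1600
Highest R₀: strategy 3 with 131.1600.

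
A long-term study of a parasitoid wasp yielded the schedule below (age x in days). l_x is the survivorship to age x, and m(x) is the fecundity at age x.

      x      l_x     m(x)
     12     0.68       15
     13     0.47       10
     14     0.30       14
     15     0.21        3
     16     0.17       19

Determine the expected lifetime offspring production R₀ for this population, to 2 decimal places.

R₀ = Σ l_x m(x):
  age 12: 0.68 × 15 = 10.2000
  age 13: 0.47 × 10 = 4.7000
  age 14: 0.30 × 14 = 4.2000
  age 15: 0.21 × 3 = 0.6300
  age 16: 0.17 × 19 = 3.2300
R₀ = 10.2000 + 4.7000 + 4.2000 + 0.6300 + 3.2300 = 22.9600

22.96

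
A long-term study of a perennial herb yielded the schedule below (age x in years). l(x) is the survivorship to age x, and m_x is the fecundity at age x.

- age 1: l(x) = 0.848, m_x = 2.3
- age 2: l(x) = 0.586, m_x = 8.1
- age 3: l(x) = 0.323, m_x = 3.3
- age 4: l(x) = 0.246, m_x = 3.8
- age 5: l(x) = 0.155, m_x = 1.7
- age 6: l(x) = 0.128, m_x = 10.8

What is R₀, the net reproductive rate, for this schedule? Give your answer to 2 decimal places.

10.34

R₀ = Σ l(x) m_x:
  age 1: 0.848 × 2.3 = 1.9504
  age 2: 0.586 × 8.1 = 4.7466
  age 3: 0.323 × 3.3 = 1.0659
  age 4: 0.246 × 3.8 = 0.9348
  age 5: 0.155 × 1.7 = 0.2635
  age 6: 0.128 × 10.8 = 1.3824
R₀ = 1.9504 + 4.7466 + 1.0659 + 0.9348 + 0.2635 + 1.3824 = 10.3436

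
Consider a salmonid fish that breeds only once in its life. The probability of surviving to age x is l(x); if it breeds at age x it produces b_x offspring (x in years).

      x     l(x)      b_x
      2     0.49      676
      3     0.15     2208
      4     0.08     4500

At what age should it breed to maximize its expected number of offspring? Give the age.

Expected offspring if breeding at age x = l(x) × b_x:
  age 2: 0.49 × 676 = 331.240
  age 3: 0.15 × 2208 = 331.200
  age 4: 0.08 × 4500 = 360.000
Maximum at age 4 (360.000).

4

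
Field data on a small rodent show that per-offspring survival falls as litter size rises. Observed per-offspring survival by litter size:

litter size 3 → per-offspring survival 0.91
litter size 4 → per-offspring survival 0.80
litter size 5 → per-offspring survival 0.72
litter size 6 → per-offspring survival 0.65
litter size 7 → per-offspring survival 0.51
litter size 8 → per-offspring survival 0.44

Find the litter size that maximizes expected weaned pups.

6

Expected weaned pups = c × s(c):
  c=3: 3 × 0.91 = 2.730
  c=4: 4 × 0.80 = 3.200
  c=5: 5 × 0.72 = 3.600
  c=6: 6 × 0.65 = 3.900
  c=7: 7 × 0.51 = 3.570
  c=8: 8 × 0.44 = 3.520
Maximum at c = 6 (3.900 weaned pups).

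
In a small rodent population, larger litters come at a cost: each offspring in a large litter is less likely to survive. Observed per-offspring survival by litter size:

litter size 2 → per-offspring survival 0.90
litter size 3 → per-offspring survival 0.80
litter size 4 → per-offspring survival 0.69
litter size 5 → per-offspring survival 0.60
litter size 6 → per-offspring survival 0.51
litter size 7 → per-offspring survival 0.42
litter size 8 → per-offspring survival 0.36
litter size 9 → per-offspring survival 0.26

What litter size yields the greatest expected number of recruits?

Expected recruits = c × s(c):
  c=2: 2 × 0.90 = 1.800
  c=3: 3 × 0.80 = 2.400
  c=4: 4 × 0.69 = 2.760
  c=5: 5 × 0.60 = 3.000
  c=6: 6 × 0.51 = 3.060
  c=7: 7 × 0.42 = 2.940
  c=8: 8 × 0.36 = 2.880
  c=9: 9 × 0.26 = 2.340
Maximum at c = 6 (3.060 recruits).

6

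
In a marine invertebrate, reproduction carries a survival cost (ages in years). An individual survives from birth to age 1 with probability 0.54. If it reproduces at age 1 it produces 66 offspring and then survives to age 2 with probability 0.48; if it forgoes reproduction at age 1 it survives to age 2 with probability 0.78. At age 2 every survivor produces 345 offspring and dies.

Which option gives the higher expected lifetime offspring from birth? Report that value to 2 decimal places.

145.31

breed at age 1: R₀ = 0.54 × (66 + 0.48 × 345) = 0.54 × 231.6000 = 125.0640
delay to age 2: R₀ = 0.54 × (0.78 × 345) = 0.54 × 269.1000 = 145.3140
Higher: delay to age 2 (145.3140).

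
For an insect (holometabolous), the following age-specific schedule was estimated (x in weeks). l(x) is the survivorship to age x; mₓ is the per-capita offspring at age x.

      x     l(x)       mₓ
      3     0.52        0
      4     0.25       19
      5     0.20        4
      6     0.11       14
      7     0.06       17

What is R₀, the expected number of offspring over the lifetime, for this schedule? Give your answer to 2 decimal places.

R₀ = Σ l(x) mₓ:
  age 3: 0.52 × 0 = 0.0000
  age 4: 0.25 × 19 = 4.7500
  age 5: 0.20 × 4 = 0.8000
  age 6: 0.11 × 14 = 1.5400
  age 7: 0.06 × 17 = 1.0200
R₀ = 0.0000 + 4.7500 + 0.8000 + 1.5400 + 1.0200 = 8.1100

8.11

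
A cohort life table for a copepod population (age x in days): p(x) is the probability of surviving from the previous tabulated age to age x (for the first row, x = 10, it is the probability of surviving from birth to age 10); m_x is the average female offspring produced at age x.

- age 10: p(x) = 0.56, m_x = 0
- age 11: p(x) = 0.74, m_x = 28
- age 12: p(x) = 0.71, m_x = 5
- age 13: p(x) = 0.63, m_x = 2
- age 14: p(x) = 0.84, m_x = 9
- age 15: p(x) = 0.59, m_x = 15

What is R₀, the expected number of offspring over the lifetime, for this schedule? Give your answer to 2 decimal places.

Survivorship from birth: l_x = p_10·p_11·…·p_x.
  l_10 = 0.56000
  l_11 = 0.41440
  l_12 = 0.29422
  l_13 = 0.18536
  l_14 = 0.15570
  l_15 = 0.09186
R₀ = Σ l_x m_x:
  age 10: 0.56000 × 0 = 0.0000
  age 11: 0.41440 × 28 = 11.6032
  age 12: 0.29422 × 5 = 1.4711
  age 13: 0.18536 × 2 = 0.3707
  age 14: 0.15570 × 9 = 1.4013
  age 15: 0.09186 × 15 = 1.3779
R₀ = 0.0000 + 11.6032 + 1.4711 + 0.3707 + 1.4013 + 1.3779 = 16.2242

16.22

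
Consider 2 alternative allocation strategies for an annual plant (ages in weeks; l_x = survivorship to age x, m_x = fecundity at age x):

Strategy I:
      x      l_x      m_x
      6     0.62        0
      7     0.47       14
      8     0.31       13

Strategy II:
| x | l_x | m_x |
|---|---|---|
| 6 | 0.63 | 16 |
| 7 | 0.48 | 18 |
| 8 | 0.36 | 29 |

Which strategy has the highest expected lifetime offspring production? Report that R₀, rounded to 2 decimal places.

Strategy I: R₀ = 0.62×0 + 0.47×14 + 0.31×13 = 10.6100
Strategy II: R₀ = 0.63×16 + 0.48×18 + 0.36×29 = 29.1600
Highest R₀: strategy II with 29.1600.

29.16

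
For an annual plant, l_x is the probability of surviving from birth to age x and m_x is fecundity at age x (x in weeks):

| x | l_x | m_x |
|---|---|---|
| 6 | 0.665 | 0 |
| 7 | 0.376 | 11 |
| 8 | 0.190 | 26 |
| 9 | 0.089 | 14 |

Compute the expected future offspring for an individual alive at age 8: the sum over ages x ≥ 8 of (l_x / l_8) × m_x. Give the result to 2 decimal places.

l_8 = 0.190. Conditional survival from age 8 to x is l_x / l_8.
  x=8: (0.190/0.190) × 26 = 26.0000
  x=9: (0.089/0.190) × 14 = 6.5579
Sum = 26.0000 + 6.5579 = 32.5579

32.56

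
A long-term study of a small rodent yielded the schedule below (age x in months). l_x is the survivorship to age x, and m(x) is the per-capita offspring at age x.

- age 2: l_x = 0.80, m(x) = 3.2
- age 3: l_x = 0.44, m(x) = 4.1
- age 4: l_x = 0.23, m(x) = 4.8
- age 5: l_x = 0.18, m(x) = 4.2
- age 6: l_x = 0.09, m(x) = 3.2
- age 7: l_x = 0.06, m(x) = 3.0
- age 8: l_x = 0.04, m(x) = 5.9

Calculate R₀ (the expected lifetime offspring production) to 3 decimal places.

6.928

R₀ = Σ l_x m(x):
  age 2: 0.80 × 3.2 = 2.5600
  age 3: 0.44 × 4.1 = 1.8040
  age 4: 0.23 × 4.8 = 1.1040
  age 5: 0.18 × 4.2 = 0.7560
  age 6: 0.09 × 3.2 = 0.2880
  age 7: 0.06 × 3.0 = 0.1800
  age 8: 0.04 × 5.9 = 0.2360
R₀ = 2.5600 + 1.8040 + 1.1040 + 0.7560 + 0.2880 + 0.1800 + 0.2360 = 6.9280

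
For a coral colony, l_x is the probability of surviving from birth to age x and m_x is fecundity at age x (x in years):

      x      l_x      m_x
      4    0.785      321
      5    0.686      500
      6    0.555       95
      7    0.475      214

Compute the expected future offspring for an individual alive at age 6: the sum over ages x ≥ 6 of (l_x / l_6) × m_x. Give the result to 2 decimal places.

278.15

l_6 = 0.555. Conditional survival from age 6 to x is l_x / l_6.
  x=6: (0.555/0.555) × 95 = 95.0000
  x=7: (0.475/0.555) × 214 = 183.1532
Sum = 95.0000 + 183.1532 = 278.1532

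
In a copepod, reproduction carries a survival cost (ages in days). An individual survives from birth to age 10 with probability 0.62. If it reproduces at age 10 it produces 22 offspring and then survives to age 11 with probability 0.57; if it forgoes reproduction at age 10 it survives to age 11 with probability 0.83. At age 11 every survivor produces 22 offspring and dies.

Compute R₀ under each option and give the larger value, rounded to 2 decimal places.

breed at age 10: R₀ = 0.62 × (22 + 0.57 × 22) = 0.62 × 34.5400 = 21.4148
delay to age 11: R₀ = 0.62 × (0.83 × 22) = 0.62 × 18.2600 = 11.3212
Higher: breed at age 10 (21.4148).

21.41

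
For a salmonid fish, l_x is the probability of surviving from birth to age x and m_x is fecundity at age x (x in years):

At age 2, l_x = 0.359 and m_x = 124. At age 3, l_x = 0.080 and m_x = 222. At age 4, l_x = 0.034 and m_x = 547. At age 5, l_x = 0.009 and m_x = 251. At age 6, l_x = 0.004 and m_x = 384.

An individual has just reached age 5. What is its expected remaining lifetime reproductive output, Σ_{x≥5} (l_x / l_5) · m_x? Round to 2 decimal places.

421.67

l_5 = 0.009. Conditional survival from age 5 to x is l_x / l_5.
  x=5: (0.009/0.009) × 251 = 251.0000
  x=6: (0.004/0.009) × 384 = 170.6667
Sum = 251.0000 + 170.6667 = 421.6667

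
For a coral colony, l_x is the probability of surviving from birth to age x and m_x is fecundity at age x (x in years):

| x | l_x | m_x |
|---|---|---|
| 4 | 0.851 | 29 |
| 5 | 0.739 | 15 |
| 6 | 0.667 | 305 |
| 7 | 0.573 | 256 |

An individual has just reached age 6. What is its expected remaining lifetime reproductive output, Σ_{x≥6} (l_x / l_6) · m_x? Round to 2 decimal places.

l_6 = 0.667. Conditional survival from age 6 to x is l_x / l_6.
  x=6: (0.667/0.667) × 305 = 305.0000
  x=7: (0.573/0.667) × 256 = 219.9220
Sum = 305.0000 + 219.9220 = 524.9220

524.92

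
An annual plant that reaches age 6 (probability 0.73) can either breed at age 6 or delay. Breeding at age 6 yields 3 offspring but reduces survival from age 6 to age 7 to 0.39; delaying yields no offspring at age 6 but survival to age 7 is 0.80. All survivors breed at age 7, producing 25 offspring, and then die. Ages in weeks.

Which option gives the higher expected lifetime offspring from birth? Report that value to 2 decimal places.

breed at age 6: R₀ = 0.73 × (3 + 0.39 × 25) = 0.73 × 12.7500 = 9.3075
delay to age 7: R₀ = 0.73 × (0.80 × 25) = 0.73 × 20.0000 = 14.6000
Higher: delay to age 7 (14.6000).

14.60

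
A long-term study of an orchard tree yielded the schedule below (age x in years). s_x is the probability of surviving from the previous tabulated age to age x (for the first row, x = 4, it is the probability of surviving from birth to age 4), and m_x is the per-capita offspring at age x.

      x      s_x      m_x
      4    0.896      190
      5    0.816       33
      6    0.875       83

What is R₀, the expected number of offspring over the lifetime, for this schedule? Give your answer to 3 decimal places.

Survivorship from birth: l_x = s_4·s_5·…·s_x.
  l_4 = 0.89600
  l_5 = 0.73114
  l_6 = 0.63974
R₀ = Σ l_x m_x:
  age 4: 0.89600 × 190 = 170.2400
  age 5: 0.73114 × 33 = 24.1276
  age 6: 0.63974 × 83 = 53.0984
R₀ = 170.2400 + 24.1276 + 53.0984 = 247.4660

247.466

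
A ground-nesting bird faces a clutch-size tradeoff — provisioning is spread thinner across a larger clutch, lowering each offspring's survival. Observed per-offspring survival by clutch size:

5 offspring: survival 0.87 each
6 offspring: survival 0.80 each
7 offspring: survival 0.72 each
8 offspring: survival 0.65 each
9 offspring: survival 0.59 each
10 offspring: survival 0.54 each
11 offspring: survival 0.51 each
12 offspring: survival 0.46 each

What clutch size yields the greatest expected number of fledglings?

Expected fledglings = c × s(c):
  c=5: 5 × 0.87 = 4.350
  c=6: 6 × 0.80 = 4.800
  c=7: 7 × 0.72 = 5.040
  c=8: 8 × 0.65 = 5.200
  c=9: 9 × 0.59 = 5.310
  c=10: 10 × 0.54 = 5.400
  c=11: 11 × 0.51 = 5.610
  c=12: 12 × 0.46 = 5.520
Maximum at c = 11 (5.610 fledglings).

11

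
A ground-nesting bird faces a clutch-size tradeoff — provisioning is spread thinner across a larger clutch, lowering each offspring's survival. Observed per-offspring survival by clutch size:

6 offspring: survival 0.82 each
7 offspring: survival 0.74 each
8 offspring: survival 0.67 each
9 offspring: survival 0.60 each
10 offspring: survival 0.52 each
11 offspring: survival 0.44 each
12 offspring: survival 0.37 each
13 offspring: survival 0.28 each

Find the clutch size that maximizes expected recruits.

Expected recruits = c × s(c):
  c=6: 6 × 0.82 = 4.920
  c=7: 7 × 0.74 = 5.180
  c=8: 8 × 0.67 = 5.360
  c=9: 9 × 0.60 = 5.400
  c=10: 10 × 0.52 = 5.200
  c=11: 11 × 0.44 = 4.840
  c=12: 12 × 0.37 = 4.440
  c=13: 13 × 0.28 = 3.640
Maximum at c = 9 (5.400 recruits).

9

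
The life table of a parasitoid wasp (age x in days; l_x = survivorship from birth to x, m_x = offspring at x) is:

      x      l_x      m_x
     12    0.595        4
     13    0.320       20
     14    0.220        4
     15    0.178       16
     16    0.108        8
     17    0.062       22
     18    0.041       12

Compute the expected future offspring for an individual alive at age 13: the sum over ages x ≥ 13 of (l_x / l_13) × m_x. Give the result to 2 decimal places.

l_13 = 0.320. Conditional survival from age 13 to x is l_x / l_13.
  x=13: (0.320/0.320) × 20 = 20.0000
  x=14: (0.220/0.320) × 4 = 2.7500
  x=15: (0.178/0.320) × 16 = 8.9000
  x=16: (0.108/0.320) × 8 = 2.7000
  x=17: (0.062/0.320) × 22 = 4.2625
  x=18: (0.041/0.320) × 12 = 1.5375
Sum = 20.0000 + 2.7500 + 8.9000 + 2.7000 + 4.2625 + 1.5375 = 40.1500

40.15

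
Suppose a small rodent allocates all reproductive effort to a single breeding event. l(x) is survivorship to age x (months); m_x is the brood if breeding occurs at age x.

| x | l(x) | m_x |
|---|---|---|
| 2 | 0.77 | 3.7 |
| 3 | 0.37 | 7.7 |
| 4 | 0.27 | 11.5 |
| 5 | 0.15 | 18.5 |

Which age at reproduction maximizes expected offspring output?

4

Expected offspring if breeding at age x = l(x) × m_x:
  age 2: 0.77 × 3.7 = 2.849
  age 3: 0.37 × 7.7 = 2.849
  age 4: 0.27 × 11.5 = 3.105
  age 5: 0.15 × 18.5 = 2.775
Maximum at age 4 (3.105).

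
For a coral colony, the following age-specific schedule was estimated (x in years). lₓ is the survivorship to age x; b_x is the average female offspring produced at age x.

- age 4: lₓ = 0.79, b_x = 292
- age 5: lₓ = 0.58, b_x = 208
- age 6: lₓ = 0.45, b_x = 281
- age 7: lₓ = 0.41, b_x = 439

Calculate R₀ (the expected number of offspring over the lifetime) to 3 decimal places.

R₀ = Σ lₓ b_x:
  age 4: 0.79 × 292 = 230.6800
  age 5: 0.58 × 208 = 120.6400
  age 6: 0.45 × 281 = 126.4500
  age 7: 0.41 × 439 = 179.9900
R₀ = 230.6800 + 120.6400 + 126.4500 + 179.9900 = 657.7600

657.760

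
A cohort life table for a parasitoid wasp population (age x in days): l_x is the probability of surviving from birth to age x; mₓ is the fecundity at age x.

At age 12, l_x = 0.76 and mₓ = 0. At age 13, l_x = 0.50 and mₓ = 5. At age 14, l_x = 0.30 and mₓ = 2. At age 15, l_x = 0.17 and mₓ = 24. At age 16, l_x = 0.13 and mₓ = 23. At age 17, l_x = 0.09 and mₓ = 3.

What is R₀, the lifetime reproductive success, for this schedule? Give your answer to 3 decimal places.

R₀ = Σ l_x mₓ:
  age 12: 0.76 × 0 = 0.0000
  age 13: 0.50 × 5 = 2.5000
  age 14: 0.30 × 2 = 0.6000
  age 15: 0.17 × 24 = 4.0800
  age 16: 0.13 × 23 = 2.9900
  age 17: 0.09 × 3 = 0.2700
R₀ = 0.0000 + 2.5000 + 0.6000 + 4.0800 + 2.9900 + 0.2700 = 10.4400

10.440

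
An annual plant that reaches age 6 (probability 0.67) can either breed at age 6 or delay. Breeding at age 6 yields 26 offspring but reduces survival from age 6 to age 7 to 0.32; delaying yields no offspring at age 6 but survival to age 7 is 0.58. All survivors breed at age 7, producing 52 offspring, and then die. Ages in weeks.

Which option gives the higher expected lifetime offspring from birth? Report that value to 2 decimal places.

28.57

breed at age 6: R₀ = 0.67 × (26 + 0.32 × 52) = 0.67 × 42.6400 = 28.5688
delay to age 7: R₀ = 0.67 × (0.58 × 52) = 0.67 × 30.1600 = 20.2072
Higher: breed at age 6 (28.5688).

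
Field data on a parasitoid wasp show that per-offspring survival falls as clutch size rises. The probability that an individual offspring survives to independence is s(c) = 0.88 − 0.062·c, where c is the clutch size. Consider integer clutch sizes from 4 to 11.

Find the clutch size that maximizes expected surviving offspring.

Expected surviving offspring = c × s(c):
  c=4: 4 × 0.632 = 2.528
  c=5: 5 × 0.570 = 2.850
  c=6: 6 × 0.508 = 3.048
  c=7: 7 × 0.446 = 3.122
  c=8: 8 × 0.384 = 3.072
  c=9: 9 × 0.322 = 2.898
  c=10: 10 × 0.260 = 2.600
  c=11: 11 × 0.198 = 2.178
Maximum at c = 7 (3.122 surviving offspring).

7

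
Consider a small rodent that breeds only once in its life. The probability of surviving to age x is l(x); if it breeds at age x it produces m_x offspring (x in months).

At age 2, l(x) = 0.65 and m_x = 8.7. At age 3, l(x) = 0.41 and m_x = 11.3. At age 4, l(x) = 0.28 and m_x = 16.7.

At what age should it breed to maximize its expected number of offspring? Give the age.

Expected offspring if breeding at age x = l(x) × m_x:
  age 2: 0.65 × 8.7 = 5.655
  age 3: 0.41 × 11.3 = 4.633
  age 4: 0.28 × 16.7 = 4.676
Maximum at age 2 (5.655).

2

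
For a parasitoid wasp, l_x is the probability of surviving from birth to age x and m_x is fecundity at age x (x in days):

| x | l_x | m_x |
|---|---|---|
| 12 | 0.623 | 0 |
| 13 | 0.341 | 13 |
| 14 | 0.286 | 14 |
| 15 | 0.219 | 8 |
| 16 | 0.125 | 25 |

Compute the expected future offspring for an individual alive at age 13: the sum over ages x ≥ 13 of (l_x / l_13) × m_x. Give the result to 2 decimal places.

39.04

l_13 = 0.341. Conditional survival from age 13 to x is l_x / l_13.
  x=13: (0.341/0.341) × 13 = 13.0000
  x=14: (0.286/0.341) × 14 = 11.7419
  x=15: (0.219/0.341) × 8 = 5.1378
  x=16: (0.125/0.341) × 25 = 9.1642
Sum = 13.0000 + 11.7419 + 5.1378 + 9.1642 = 39.0440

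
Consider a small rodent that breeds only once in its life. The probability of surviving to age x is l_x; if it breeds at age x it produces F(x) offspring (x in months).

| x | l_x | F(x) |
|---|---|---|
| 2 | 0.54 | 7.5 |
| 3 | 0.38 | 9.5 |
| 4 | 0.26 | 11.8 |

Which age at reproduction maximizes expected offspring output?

2

Expected offspring if breeding at age x = l_x × F(x):
  age 2: 0.54 × 7.5 = 4.050
  age 3: 0.38 × 9.5 = 3.610
  age 4: 0.26 × 11.8 = 3.068
Maximum at age 2 (4.050).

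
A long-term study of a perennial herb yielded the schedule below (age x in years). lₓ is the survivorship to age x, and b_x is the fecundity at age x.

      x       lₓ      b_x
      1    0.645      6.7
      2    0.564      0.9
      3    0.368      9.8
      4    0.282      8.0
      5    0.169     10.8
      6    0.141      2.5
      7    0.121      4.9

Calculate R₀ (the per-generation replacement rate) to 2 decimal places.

13.46

R₀ = Σ lₓ b_x:
  age 1: 0.645 × 6.7 = 4.3215
  age 2: 0.564 × 0.9 = 0.5076
  age 3: 0.368 × 9.8 = 3.6064
  age 4: 0.282 × 8.0 = 2.2560
  age 5: 0.169 × 10.8 = 1.8252
  age 6: 0.141 × 2.5 = 0.3525
  age 7: 0.121 × 4.9 = 0.5929
R₀ = 4.3215 + 0.5076 + 3.6064 + 2.2560 + 1.8252 + 0.3525 + 0.5929 = 13.4621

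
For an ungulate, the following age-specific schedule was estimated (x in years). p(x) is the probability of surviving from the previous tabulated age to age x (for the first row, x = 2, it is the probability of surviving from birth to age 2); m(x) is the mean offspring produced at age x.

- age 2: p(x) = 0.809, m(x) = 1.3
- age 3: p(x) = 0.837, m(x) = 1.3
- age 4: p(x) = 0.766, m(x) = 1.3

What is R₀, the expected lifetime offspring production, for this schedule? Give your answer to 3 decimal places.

2.606

Survivorship from birth: l_x = p_2·p_3·…·p_x.
  l_2 = 0.80900
  l_3 = 0.67713
  l_4 = 0.51868
R₀ = Σ l_x m(x):
  age 2: 0.80900 × 1.3 = 1.0517
  age 3: 0.67713 × 1.3 = 0.8803
  age 4: 0.51868 × 1.3 = 0.6743
R₀ = 1.0517 + 0.8803 + 0.6743 = 2.6063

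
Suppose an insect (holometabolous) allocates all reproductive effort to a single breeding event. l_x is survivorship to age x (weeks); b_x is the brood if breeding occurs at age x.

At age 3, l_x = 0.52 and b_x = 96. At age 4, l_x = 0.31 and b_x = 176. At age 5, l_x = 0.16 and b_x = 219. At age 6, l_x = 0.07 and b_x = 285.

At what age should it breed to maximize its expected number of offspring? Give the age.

4

Expected offspring if breeding at age x = l_x × b_x:
  age 3: 0.52 × 96 = 49.920
  age 4: 0.31 × 176 = 54.560
  age 5: 0.16 × 219 = 35.040
  age 6: 0.07 × 285 = 19.950
Maximum at age 4 (54.560).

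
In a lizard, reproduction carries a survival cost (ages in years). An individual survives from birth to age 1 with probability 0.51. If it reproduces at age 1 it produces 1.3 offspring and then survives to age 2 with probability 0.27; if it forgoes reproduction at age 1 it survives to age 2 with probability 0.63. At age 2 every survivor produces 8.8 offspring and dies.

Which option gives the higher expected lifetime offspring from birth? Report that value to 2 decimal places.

2.83

breed at age 1: R₀ = 0.51 × (1.3 + 0.27 × 8.8) = 0.51 × 3.6760 = 1.8748
delay to age 2: R₀ = 0.51 × (0.63 × 8.8) = 0.51 × 5.5440 = 2.8274
Higher: delay to age 2 (2.8274).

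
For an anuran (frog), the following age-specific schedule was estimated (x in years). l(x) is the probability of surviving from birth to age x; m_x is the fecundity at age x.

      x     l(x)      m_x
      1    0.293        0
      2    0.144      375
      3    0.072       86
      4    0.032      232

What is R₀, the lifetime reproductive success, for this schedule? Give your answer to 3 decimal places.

R₀ = Σ l(x) m_x:
  age 1: 0.293 × 0 = 0.0000
  age 2: 0.144 × 375 = 54.0000
  age 3: 0.072 × 86 = 6.1920
  age 4: 0.032 × 232 = 7.4240
R₀ = 0.0000 + 54.0000 + 6.1920 + 7.4240 = 67.6160

67.616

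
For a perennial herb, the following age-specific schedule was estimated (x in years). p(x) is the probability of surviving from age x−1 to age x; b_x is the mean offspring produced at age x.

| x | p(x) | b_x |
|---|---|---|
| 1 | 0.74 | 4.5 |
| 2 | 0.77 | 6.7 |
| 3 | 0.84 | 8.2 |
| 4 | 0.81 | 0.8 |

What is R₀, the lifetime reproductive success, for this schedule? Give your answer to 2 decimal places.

Survivorship from birth: l_x = p_1·p_2·…·p_x.
  l_1 = 0.74000
  l_2 = 0.56980
  l_3 = 0.47863
  l_4 = 0.38769
R₀ = Σ l_x b_x:
  age 1: 0.74000 × 4.5 = 3.3300
  age 2: 0.56980 × 6.7 = 3.8177
  age 3: 0.47863 × 8.2 = 3.9248
  age 4: 0.38769 × 0.8 = 0.3102
R₀ = 3.3300 + 3.8177 + 3.9248 + 0.3102 = 11.3826

11.38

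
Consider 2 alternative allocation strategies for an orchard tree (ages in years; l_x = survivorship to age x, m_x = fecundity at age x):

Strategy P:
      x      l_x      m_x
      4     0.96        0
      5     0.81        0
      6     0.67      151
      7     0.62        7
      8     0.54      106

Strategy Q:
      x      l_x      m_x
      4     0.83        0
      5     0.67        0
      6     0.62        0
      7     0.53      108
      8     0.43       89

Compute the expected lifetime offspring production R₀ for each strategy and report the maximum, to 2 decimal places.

Strategy P: R₀ = 0.96×0 + 0.81×0 + 0.67×151 + 0.62×7 + 0.54×106 = 162.7500
Strategy Q: R₀ = 0.83×0 + 0.67×0 + 0.62×0 + 0.53×108 + 0.43×89 = 95.5100
Highest R₀: strategy P with 162.7500.

162.75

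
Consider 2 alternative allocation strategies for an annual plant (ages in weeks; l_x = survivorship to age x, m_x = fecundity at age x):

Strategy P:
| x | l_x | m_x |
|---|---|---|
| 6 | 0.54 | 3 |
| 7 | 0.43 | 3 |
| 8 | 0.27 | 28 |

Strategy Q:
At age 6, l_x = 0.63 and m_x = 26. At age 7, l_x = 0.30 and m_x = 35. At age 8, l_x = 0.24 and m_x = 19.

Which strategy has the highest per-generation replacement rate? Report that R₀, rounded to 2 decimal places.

Strategy P: R₀ = 0.54×3 + 0.43×3 + 0.27×28 = 10.4700
Strategy Q: R₀ = 0.63×26 + 0.30×35 + 0.24×19 = 31.4400
Highest R₀: strategy Q with 31.4400.

31.44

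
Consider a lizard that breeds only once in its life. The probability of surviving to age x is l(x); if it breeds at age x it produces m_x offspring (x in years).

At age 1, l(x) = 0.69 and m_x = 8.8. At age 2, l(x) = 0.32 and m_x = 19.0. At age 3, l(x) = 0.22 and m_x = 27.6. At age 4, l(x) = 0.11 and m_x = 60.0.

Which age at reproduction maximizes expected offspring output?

Expected offspring if breeding at age x = l(x) × m_x:
  age 1: 0.69 × 8.8 = 6.072
  age 2: 0.32 × 19.0 = 6.080
  age 3: 0.22 × 27.6 = 6.072
  age 4: 0.11 × 60.0 = 6.600
Maximum at age 4 (6.600).

4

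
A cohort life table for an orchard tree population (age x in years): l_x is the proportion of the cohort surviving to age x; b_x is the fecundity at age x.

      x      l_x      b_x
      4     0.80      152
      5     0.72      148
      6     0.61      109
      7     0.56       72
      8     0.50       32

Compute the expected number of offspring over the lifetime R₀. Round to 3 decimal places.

R₀ = Σ l_x b_x:
  age 4: 0.80 × 152 = 121.6000
  age 5: 0.72 × 148 = 106.5600
  age 6: 0.61 × 109 = 66.4900
  age 7: 0.56 × 72 = 40.3200
  age 8: 0.50 × 32 = 16.0000
R₀ = 121.6000 + 106.5600 + 66.4900 + 40.3200 + 16.0000 = 350.9700

350.970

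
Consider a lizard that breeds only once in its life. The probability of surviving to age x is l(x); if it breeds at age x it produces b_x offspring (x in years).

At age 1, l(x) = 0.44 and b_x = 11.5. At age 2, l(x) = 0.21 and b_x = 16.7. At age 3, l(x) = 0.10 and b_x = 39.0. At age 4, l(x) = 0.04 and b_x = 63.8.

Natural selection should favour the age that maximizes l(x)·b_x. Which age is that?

1

Expected offspring if breeding at age x = l(x) × b_x:
  age 1: 0.44 × 11.5 = 5.060
  age 2: 0.21 × 16.7 = 3.507
  age 3: 0.10 × 39.0 = 3.900
  age 4: 0.04 × 63.8 = 2.552
Maximum at age 1 (5.060).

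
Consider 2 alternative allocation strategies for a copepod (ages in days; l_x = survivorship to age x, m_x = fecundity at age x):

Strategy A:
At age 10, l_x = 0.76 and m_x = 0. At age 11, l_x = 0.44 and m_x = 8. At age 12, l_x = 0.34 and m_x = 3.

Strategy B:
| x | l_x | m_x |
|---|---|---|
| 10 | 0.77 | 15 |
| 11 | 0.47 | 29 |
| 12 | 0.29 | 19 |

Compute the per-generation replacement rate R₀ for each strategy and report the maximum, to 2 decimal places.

Strategy A: R₀ = 0.76×0 + 0.44×8 + 0.34×3 = 4.5400
Strategy B: R₀ = 0.77×15 + 0.47×29 + 0.29×19 = 30.6900
Highest R₀: strategy B with 30.6900.

30.69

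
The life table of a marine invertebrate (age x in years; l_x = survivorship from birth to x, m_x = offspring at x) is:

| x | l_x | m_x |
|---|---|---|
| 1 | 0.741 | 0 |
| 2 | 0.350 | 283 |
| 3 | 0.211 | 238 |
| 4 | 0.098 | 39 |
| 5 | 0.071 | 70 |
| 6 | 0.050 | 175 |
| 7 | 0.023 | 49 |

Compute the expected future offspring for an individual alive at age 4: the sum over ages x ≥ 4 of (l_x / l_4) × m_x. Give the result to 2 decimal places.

l_4 = 0.098. Conditional survival from age 4 to x is l_x / l_4.
  x=4: (0.098/0.098) × 39 = 39.0000
  x=5: (0.071/0.098) × 70 = 50.7143
  x=6: (0.050/0.098) × 175 = 89.2857
  x=7: (0.023/0.098) × 49 = 11.5000
Sum = 39.0000 + 50.7143 + 89.2857 + 11.5000 = 190.5000

190.50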